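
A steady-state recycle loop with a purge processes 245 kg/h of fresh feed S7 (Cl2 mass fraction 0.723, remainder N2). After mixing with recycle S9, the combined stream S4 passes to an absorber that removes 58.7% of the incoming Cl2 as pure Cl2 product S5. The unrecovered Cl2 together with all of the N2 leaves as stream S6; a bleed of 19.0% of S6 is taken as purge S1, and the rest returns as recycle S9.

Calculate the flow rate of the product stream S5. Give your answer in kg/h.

Cl2 in S4: m_A = 245×0.723 + (1−0.190)·(1−0.587)·m_A, so m_A = 177.13/0.6655 = 266.18 kg/h.
Product S5 = 0.587×266.18 = 156.25 kg/h.

156.2 kg/h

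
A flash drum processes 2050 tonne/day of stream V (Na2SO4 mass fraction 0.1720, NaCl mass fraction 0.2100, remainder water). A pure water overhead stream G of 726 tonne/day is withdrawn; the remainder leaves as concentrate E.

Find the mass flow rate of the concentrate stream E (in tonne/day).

Concentrate = 2050 − 726 = 1324 tonne/day.

1324 tonne/day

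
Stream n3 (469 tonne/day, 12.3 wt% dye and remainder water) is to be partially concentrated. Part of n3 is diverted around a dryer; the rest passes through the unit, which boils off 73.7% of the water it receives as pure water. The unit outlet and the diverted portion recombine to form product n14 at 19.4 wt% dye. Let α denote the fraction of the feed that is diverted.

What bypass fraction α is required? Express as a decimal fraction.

All 469×0.123 = 57.687 tonne/day of dye reaches n14, so n14 = 57.687/0.194 = 297.36 tonne/day and vapour = 171.64 tonne/day.
The evaporator receives (1−α)·469 of feed at 0.877 water and removes 0.737 of that water:
0.737×0.877×(1−α)×469 = 171.64
(1−α) = 171.64/303.14 = 0.5662;  α = 0.4338.

0.434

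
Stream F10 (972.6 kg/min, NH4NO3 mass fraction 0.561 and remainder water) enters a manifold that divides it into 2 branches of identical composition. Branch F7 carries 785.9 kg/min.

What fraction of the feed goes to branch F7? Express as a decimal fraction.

Fraction to F7 = 785.9/972.6 = 0.8080.

0.808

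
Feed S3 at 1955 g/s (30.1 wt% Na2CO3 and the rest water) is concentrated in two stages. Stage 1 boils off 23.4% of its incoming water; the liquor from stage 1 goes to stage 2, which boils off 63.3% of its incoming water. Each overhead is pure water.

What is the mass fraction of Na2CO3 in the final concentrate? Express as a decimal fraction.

water in feed = 1955×0.699 = 1366.5 g/s.
After stage 1: water left = (1−0.234)×1366.5 = 1046.8; stream total = 1635.2 g/s.
After stage 2: water left = (1−0.633)×1046.8 = 384.17; final concentrate = 972.62 g/s.
Na2CO3 fraction = 588.45/972.62 = 0.605.

0.605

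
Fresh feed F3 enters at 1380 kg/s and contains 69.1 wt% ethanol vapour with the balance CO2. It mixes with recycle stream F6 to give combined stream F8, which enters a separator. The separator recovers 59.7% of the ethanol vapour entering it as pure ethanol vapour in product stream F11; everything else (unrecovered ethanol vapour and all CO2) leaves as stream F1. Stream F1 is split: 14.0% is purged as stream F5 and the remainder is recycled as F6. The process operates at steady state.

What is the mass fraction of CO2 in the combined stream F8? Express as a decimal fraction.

0.676

CO2 enters only via F3 and leaves only via the purge: 1380×0.309 = 0.140×(CO2 in F1), and the separator passes all CO2, so CO2 in F8 = CO2 in F1 = 3045.9 kg/s.
ethanol vapour in F8: m_A = 1380×0.691 + (1−0.140)·(1−0.597)·m_A, so m_A = 953.58/0.6534 = 1459.4 kg/s.
F8 = 1459.4 + 3045.9 = 4505.2 kg/s.
CO2 fraction in F8 = 3045.9/4505.2 = 0.676.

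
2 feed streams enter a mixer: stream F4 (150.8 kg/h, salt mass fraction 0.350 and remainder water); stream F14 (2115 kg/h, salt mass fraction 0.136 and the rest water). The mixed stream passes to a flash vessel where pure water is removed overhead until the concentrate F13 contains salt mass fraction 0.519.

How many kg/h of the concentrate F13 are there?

salt entering = 150.8×0.350 + 2115×0.136 = 340.42 kg/h.
All salt reports to F13, so F13 = 340.42/0.519 = 655.92 kg/h.

655.9 kg/h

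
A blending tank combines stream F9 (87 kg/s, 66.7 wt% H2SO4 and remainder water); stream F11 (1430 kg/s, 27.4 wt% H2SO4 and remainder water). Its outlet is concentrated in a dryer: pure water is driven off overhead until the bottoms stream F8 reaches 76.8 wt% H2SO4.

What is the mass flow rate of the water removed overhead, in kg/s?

H2SO4 entering = 87×0.667 + 1430×0.274 = 449.85 kg/s.
All H2SO4 reports to F8, so F8 = 449.85/0.768 = 585.74 kg/s.
Total feed = 1517 kg/s; overhead = 1517 − 585.74 = 931.26 kg/s.

931.3 kg/s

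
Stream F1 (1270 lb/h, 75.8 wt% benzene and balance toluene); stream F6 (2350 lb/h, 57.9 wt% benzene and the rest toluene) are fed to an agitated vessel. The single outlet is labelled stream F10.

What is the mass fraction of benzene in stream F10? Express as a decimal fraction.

0.642

Total flow out = 1270 + 2350 = 3620 lb/h.
benzene in = 1270×0.758 + 2350×0.579 = 2323.3 lb/h.
benzene mass fraction in F10 = 2323.3/3620 = 0.642.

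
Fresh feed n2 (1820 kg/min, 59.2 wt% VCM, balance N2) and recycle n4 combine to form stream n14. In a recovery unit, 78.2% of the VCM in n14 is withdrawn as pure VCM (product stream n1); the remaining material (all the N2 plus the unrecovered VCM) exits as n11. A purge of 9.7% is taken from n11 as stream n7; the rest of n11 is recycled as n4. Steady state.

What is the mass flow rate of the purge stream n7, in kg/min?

770.9 kg/min

N2 enters only via n2 and leaves only via the purge: 1820×0.408 = 0.097×(N2 in n11), and the recovery unit passes all N2, so N2 in n14 = N2 in n11 = 7655.3 kg/min.
VCM in n14: m_A = 1820×0.592 + (1−0.097)·(1−0.782)·m_A, so m_A = 1077.4/0.8031 = 1341.5 kg/min.
n11 = (1−0.782)×1341.5 + 7655.3 = 7947.7 kg/min.
Purge n7 = 0.097×7947.7 = 770.93 kg/min.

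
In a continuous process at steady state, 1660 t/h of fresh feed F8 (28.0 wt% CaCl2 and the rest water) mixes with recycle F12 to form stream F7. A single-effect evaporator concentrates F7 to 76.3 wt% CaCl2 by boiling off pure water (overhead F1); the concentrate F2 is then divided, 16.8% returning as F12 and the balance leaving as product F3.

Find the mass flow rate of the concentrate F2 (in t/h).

732.2 t/h

Overall CaCl2 balance (none leaves overhead): CaCl2 in fresh feed = CaCl2 in product, i.e. 1660×0.280 = (1−0.168)·F2·0.763.
F2 = 464.8/(0.763×0.832) = 732.18 t/h.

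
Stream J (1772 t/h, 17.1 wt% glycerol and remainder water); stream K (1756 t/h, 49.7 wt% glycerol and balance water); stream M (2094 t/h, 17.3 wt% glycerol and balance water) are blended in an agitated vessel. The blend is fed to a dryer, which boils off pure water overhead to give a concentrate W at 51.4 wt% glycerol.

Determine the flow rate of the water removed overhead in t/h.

glycerol entering = 1772×0.171 + 1756×0.497 + 2094×0.173 = 1538 t/h.
All glycerol reports to W, so W = 1538/0.514 = 2992.2 t/h.
Total feed = 5622 t/h; overhead = 5622 − 2992.2 = 2629.8 t/h.

2630 t/h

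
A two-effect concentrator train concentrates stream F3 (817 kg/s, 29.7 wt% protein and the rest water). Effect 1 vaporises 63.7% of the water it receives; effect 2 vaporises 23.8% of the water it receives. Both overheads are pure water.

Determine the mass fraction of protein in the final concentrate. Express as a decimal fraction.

0.6043

water in feed = 817×0.703 = 574.35 kg/s.
After stage 1: water left = (1−0.637)×574.35 = 208.49; stream total = 451.14 kg/s.
After stage 2: water left = (1−0.238)×208.49 = 158.87; final concentrate = 401.52 kg/s.
protein fraction = 242.65/401.52 = 0.6043.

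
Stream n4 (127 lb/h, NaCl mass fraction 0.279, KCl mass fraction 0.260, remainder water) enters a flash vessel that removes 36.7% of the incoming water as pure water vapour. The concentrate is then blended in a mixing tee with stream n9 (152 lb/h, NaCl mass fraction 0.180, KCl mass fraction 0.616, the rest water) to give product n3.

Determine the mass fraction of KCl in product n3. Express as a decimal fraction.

0.492

Vapour removed = 0.367×0.461×127 = 21.487 lb/h; concentrate = 105.51 lb/h.
KCl reaching the mixer = 33.02 (from concentrate) + 152×0.616 = 126.65 lb/h.
Product flow = 105.51 + 152 = 257.51 lb/h; KCl fraction = 0.492.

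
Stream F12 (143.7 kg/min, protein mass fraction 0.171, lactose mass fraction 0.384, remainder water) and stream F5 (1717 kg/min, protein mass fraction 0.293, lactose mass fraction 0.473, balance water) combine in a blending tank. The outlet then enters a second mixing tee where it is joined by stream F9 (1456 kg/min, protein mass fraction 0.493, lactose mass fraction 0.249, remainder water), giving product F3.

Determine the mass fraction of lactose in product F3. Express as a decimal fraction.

0.371

Overall, product flow = 3316.7 kg/min.
lactose in = 143.7×0.384 + 1717×0.473 + 1456×0.249 = 1229.9 kg/min.
lactose fraction in F3 = 0.371.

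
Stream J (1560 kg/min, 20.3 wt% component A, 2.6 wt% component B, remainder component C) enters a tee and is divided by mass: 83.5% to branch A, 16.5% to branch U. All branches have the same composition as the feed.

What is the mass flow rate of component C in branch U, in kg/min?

198.5 kg/min

Branch U total = 0.165×1560 = 257.4 kg/min.
component C in U = 0.771×257.4 = 198.46 kg/min.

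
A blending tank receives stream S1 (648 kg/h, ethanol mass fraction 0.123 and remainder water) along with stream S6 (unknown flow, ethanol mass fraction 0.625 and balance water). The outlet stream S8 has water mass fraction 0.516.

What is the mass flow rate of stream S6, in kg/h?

Let S6 be the unknown flow. Total out = 648 + S6.
water balance: 568.3 + 0.375·S6 = 0.516·(648 + S6)
(0.375 − 0.516)·S6 = 0.516×648 − 568.3 = -233.93
S6 = -233.93 / -0.141 = 1659.1 kg/h

1659 kg/h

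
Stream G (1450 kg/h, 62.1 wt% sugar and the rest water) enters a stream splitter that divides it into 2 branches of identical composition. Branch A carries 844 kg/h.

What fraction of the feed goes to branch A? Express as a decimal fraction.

0.582

Fraction to A = 844/1450 = 0.5821.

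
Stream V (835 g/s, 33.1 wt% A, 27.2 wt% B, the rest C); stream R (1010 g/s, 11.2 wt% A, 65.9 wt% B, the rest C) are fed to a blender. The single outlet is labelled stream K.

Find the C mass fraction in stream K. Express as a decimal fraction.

Total flow out = 835 + 1010 = 1845 g/s.
C in = 835×0.397 + 1010×0.229 = 562.79 g/s.
C mass fraction in K = 562.79/1845 = 0.3050.

0.3050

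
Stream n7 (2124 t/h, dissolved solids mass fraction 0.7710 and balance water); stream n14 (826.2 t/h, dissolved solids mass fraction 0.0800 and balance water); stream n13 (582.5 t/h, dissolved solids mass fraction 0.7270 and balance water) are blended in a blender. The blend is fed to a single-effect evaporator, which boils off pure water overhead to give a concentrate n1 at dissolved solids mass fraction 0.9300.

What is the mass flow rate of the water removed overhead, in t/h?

dissolved solids entering = 2124×0.771 + 826.2×0.080 + 582.5×0.727 = 2127.2 t/h.
All dissolved solids reports to n1, so n1 = 2127.2/0.930 = 2287.3 t/h.
Total feed = 3532.7 t/h; overhead = 3532.7 − 2287.3 = 1245.4 t/h.

1245 t/h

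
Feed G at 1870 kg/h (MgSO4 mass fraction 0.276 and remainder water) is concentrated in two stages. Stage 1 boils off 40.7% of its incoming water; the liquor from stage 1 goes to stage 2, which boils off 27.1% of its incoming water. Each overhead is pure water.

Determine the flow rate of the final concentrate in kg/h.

water in feed = 1870×0.724 = 1353.9 kg/h.
After stage 1: water left = (1−0.407)×1353.9 = 802.85; stream total = 1319 kg/h.
After stage 2: water left = (1−0.271)×802.85 = 585.28; final concentrate = 1101.4 kg/h.

1101 kg/h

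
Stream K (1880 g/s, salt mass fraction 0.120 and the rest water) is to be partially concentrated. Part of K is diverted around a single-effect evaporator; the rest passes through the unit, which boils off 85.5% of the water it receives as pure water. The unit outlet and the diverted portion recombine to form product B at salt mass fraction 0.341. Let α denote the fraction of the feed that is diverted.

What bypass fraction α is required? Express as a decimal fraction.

0.139

All 1880×0.120 = 225.6 g/s of salt reaches B, so B = 225.6/0.341 = 661.58 g/s and vapour = 1218.4 g/s.
The evaporator receives (1−α)·1880 of feed at 0.880 water and removes 0.855 of that water:
0.855×0.880×(1−α)×1880 = 1218.4
(1−α) = 1218.4/1414.5 = 0.8614;  α = 0.1386.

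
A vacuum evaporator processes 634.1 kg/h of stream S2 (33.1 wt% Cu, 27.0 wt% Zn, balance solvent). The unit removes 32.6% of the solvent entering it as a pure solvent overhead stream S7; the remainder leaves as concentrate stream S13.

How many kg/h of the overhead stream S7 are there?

solvent entering = 634.1×0.399 = 253.01 kg/h; overhead removed = 0.326×253.01 = 82.48 kg/h.

82.48 kg/h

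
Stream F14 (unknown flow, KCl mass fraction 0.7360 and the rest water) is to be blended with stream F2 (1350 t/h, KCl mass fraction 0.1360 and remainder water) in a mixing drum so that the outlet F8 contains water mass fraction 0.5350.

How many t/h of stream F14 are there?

Let F14 be the unknown flow. Total out = 1350 + F14.
water balance: 1166.4 + 0.264·F14 = 0.535·(1350 + F14)
(0.264 − 0.535)·F14 = 0.535×1350 − 1166.4 = -444.15
F14 = -444.15 / -0.271 = 1638.9 t/h

1639 t/h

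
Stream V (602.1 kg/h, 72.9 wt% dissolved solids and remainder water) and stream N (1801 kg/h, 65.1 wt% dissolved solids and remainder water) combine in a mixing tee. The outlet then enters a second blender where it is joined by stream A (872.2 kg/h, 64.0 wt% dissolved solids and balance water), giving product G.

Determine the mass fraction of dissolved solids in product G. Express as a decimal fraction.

0.662

Overall, product flow = 3275.3 kg/h.
dissolved solids in = 602.1×0.729 + 1801×0.651 + 872.2×0.640 = 2169.6 kg/h.
dissolved solids fraction in G = 0.662.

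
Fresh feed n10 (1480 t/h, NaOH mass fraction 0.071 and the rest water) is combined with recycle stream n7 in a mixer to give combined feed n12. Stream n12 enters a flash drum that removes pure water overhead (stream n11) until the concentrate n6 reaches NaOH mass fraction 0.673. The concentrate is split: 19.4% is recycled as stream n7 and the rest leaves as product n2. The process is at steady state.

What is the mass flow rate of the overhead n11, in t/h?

Overall NaOH balance (none leaves overhead): NaOH in fresh feed = NaOH in product, i.e. 1480×0.071 = (1−0.194)·n6·0.673.
n6 = 105.08/(0.673×0.806) = 193.72 t/h.
Recycle n7 = 0.194×193.72 = 37.581 t/h.
Combined feed n12 = 1480 + 37.581 = 1517.6 t/h.
Overhead n11 = n12 − n6 = 1517.6 − 193.72 = 1323.9 t/h.

1324 t/h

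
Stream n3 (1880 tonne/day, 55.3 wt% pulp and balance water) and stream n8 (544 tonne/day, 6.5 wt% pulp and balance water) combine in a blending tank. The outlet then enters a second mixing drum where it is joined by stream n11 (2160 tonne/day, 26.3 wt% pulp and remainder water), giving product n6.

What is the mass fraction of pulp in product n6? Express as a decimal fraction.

0.358

Overall, product flow = 4584 tonne/day.
pulp in = 1880×0.553 + 544×0.065 + 2160×0.263 = 1643.1 tonne/day.
pulp fraction in n6 = 0.358.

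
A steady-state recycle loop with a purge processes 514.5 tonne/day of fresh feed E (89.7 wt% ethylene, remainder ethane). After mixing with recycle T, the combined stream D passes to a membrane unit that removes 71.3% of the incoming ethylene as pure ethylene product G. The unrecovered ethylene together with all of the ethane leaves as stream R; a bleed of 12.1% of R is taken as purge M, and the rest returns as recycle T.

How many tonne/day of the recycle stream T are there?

540.7 tonne/day

ethane enters only via E and leaves only via the purge: 514.5×0.103 = 0.121×(ethane in R), and the membrane unit passes all ethane, so ethane in D = ethane in R = 437.96 tonne/day.
ethylene in D: m_A = 514.5×0.897 + (1−0.121)·(1−0.713)·m_A, so m_A = 461.51/0.7477 = 617.21 tonne/day.
R = (1−0.713)×617.21 + 437.96 = 615.1 tonne/day.
Recycle T = (1−0.121)×615.1 = 540.68 tonne/day.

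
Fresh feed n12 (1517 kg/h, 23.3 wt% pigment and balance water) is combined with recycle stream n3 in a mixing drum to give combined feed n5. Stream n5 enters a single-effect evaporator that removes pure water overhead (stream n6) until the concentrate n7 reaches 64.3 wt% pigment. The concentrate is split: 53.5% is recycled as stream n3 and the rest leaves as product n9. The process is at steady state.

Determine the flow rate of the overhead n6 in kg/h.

967.3 kg/h

Overall pigment balance (none leaves overhead): pigment in fresh feed = pigment in product, i.e. 1517×0.233 = (1−0.535)·n7·0.643.
n7 = 353.46/(0.643×0.465) = 1182.2 kg/h.
Recycle n3 = 0.535×1182.2 = 632.46 kg/h.
Combined feed n5 = 1517 + 632.46 = 2149.5 kg/h.
Overhead n6 = n5 − n7 = 2149.5 − 1182.2 = 967.29 kg/h.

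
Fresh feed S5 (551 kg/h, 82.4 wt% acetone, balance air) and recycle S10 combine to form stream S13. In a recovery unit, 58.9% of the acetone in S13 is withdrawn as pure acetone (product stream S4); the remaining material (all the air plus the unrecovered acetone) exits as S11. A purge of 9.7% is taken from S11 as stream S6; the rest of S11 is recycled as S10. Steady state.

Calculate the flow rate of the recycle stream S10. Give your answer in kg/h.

air enters only via S5 and leaves only via the purge: 551×0.176 = 0.097×(air in S11), and the recovery unit passes all air, so air in S13 = air in S11 = 999.75 kg/h.
acetone in S13: m_A = 551×0.824 + (1−0.097)·(1−0.589)·m_A, so m_A = 454.02/0.6289 = 721.97 kg/h.
S11 = (1−0.589)×721.97 + 999.75 = 1296.5 kg/h.
Recycle S10 = (1−0.097)×1296.5 = 1170.7 kg/h.

1171 kg/h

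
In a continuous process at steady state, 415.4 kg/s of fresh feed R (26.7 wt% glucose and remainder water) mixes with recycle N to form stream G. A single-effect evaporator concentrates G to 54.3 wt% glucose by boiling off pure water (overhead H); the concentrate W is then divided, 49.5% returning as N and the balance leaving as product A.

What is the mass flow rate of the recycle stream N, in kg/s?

200.2 kg/s

Overall glucose balance (none leaves overhead): glucose in fresh feed = glucose in product, i.e. 415.4×0.267 = (1−0.495)·W·0.543.
W = 110.91/(0.543×0.505) = 404.47 kg/s.
Recycle N = 0.495×404.47 = 200.21 kg/s.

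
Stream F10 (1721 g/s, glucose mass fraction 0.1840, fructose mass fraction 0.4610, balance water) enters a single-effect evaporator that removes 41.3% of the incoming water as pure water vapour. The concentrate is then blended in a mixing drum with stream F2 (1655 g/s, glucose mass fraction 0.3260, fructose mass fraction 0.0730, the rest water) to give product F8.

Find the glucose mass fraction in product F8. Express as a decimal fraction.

Vapour removed = 0.413×0.355×1721 = 252.32 g/s; concentrate = 1468.7 g/s.
glucose reaching the mixer = 316.66 (from concentrate) + 1655×0.326 = 856.19 g/s.
Product flow = 1468.7 + 1655 = 3123.7 g/s; glucose fraction = 0.2741.

0.2741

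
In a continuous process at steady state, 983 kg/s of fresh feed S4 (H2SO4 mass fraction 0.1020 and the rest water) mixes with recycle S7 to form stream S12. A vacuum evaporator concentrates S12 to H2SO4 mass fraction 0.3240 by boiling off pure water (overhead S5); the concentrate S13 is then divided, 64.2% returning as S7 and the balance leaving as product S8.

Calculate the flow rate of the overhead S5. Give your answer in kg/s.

673.5 kg/s

Overall H2SO4 balance (none leaves overhead): H2SO4 in fresh feed = H2SO4 in product, i.e. 983×0.102 = (1−0.642)·S13·0.324.
S13 = 100.27/(0.324×0.358) = 864.42 kg/s.
Recycle S7 = 0.642×864.42 = 554.96 kg/s.
Combined feed S12 = 983 + 554.96 = 1538 kg/s.
Overhead S5 = S12 − S13 = 1538 − 864.42 = 673.54 kg/s.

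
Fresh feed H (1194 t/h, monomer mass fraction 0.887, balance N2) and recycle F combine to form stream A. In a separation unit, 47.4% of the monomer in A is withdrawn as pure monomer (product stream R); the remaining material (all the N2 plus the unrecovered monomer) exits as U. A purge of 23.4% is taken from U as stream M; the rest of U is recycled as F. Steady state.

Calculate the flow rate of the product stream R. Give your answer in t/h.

840.8 t/h

monomer in A: m_A = 1194×0.887 + (1−0.234)·(1−0.474)·m_A, so m_A = 1059.1/0.5971 = 1773.8 t/h.
Product R = 0.474×1773.8 = 840.76 t/h.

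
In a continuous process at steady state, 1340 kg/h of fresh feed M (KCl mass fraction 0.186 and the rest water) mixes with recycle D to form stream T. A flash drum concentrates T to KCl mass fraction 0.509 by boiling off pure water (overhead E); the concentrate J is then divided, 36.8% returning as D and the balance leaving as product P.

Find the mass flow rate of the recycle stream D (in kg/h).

285.1 kg/h

Overall KCl balance (none leaves overhead): KCl in fresh feed = KCl in product, i.e. 1340×0.186 = (1−0.368)·J·0.509.
J = 249.24/(0.509×0.632) = 774.79 kg/h.
Recycle D = 0.368×774.79 = 285.12 kg/h.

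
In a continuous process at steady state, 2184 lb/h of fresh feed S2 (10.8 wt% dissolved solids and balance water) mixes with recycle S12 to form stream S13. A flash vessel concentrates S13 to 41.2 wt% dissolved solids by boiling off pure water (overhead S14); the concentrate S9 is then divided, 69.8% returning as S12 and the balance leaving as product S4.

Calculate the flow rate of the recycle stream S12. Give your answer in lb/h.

Overall dissolved solids balance (none leaves overhead): dissolved solids in fresh feed = dissolved solids in product, i.e. 2184×0.108 = (1−0.698)·S9·0.412.
S9 = 235.87/(0.412×0.302) = 1895.7 lb/h.
Recycle S12 = 0.698×1895.7 = 1323.2 lb/h.

1323 lb/h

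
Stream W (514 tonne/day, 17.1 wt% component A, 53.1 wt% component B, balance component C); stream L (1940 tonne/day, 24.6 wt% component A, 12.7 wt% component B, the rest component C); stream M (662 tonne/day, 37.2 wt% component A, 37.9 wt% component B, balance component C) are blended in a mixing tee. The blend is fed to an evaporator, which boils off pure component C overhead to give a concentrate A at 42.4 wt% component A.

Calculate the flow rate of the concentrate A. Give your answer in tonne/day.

component A entering = 514×0.171 + 1940×0.246 + 662×0.372 = 811.4 tonne/day.
All component A reports to A, so A = 811.4/0.424 = 1913.7 tonne/day.

1914 tonne/day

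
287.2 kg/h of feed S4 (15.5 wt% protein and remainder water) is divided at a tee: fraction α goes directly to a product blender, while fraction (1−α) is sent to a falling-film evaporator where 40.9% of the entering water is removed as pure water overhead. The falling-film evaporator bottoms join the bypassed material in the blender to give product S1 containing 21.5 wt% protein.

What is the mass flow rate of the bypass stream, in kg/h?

55.29 kg/h

All 287.2×0.155 = 44.516 kg/h of protein reaches S1, so S1 = 44.516/0.215 = 207.05 kg/h and vapour = 80.149 kg/h.
The evaporator receives (1−α)·287.2 of feed at 0.845 water and removes 0.409 of that water:
0.409×0.845×(1−α)×287.2 = 80.149
(1−α) = 80.149/99.258 = 0.8075;  α = 0.1925.
Bypass flow = 0.1925×287.2 = 55.291 kg/h.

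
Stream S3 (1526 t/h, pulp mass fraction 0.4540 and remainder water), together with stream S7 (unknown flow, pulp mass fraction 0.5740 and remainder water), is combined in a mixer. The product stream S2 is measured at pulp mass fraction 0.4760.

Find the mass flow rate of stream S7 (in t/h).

Let S7 be the unknown flow. Total out = 1526 + S7.
pulp balance: 692.8 + 0.574·S7 = 0.476·(1526 + S7)
(0.574 − 0.476)·S7 = 0.476×1526 − 692.8 = 33.572
S7 = 33.572 / 0.098 = 342.57 t/h

342.6 t/h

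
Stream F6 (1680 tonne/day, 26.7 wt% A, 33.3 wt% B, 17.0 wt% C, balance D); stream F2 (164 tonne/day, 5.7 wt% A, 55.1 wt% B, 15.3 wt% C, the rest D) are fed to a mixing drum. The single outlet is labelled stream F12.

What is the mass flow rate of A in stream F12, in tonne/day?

A out = A in = 1680×0.267 + 164×0.057 = 457.91 tonne/day.

457.9 tonne/day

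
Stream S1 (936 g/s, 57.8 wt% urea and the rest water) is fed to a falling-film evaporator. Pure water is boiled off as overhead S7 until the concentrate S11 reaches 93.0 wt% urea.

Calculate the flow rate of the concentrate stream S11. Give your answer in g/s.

581.7 g/s

urea is conserved: 936×0.578 = 541.01 g/s all reports to the concentrate.
Concentrate = 541.01/(target fraction) = 581.73 g/s.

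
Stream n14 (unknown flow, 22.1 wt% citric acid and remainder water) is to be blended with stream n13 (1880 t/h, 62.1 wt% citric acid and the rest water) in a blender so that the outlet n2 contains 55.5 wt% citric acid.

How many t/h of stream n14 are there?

Let n14 be the unknown flow. Total out = 1880 + n14.
citric acid balance: 1167.5 + 0.221·n14 = 0.555·(1880 + n14)
(0.221 − 0.555)·n14 = 0.555×1880 − 1167.5 = -124.08
n14 = -124.08 / -0.334 = 371.5 t/h

371.5 t/h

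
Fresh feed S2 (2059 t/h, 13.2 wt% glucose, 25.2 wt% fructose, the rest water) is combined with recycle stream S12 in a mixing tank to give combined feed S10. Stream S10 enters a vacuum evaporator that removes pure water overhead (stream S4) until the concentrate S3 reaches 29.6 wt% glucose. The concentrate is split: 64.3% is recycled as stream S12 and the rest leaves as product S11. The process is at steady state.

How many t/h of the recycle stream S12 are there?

1654 t/h

Overall glucose balance (none leaves overhead): glucose in fresh feed = glucose in product, i.e. 2059×0.132 = (1−0.643)·S3·0.296.
S3 = 271.79/(0.296×0.357) = 2572 t/h.
Recycle S12 = 0.643×2572 = 1653.8 t/h.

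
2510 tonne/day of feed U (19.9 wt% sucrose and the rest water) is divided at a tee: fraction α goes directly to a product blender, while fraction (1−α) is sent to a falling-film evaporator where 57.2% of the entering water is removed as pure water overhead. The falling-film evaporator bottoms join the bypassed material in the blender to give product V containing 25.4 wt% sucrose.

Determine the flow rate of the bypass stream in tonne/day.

1324 tonne/day

All 2510×0.199 = 499.49 tonne/day of sucrose reaches V, so V = 499.49/0.254 = 1966.5 tonne/day and vapour = 543.5 tonne/day.
The evaporator receives (1−α)·2510 of feed at 0.801 water and removes 0.572 of that water:
0.572×0.801×(1−α)×2510 = 543.5
(1−α) = 543.5/1150 = 0.4726;  α = 0.5274.
Bypass flow = 0.5274×2510 = 1323.8 tonne/day.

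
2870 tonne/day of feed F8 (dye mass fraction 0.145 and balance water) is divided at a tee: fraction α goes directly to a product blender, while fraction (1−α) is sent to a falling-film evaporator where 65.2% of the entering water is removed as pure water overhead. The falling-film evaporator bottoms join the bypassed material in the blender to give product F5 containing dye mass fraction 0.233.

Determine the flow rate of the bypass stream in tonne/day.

All 2870×0.145 = 416.15 tonne/day of dye reaches F5, so F5 = 416.15/0.233 = 1786.1 tonne/day and vapour = 1083.9 tonne/day.
The evaporator receives (1−α)·2870 of feed at 0.855 water and removes 0.652 of that water:
0.652×0.855×(1−α)×2870 = 1083.9
(1−α) = 1083.9/1599.9 = 0.6775;  α = 0.3225.
Bypass flow = 0.3225×2870 = 925.56 tonne/day.

925.6 tonne/day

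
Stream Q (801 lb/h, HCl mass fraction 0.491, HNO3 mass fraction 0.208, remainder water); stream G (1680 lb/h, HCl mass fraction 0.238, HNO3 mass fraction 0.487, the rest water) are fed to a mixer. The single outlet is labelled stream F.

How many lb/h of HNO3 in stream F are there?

HNO3 out = HNO3 in = 801×0.208 + 1680×0.487 = 984.77 lb/h.

984.8 lb/h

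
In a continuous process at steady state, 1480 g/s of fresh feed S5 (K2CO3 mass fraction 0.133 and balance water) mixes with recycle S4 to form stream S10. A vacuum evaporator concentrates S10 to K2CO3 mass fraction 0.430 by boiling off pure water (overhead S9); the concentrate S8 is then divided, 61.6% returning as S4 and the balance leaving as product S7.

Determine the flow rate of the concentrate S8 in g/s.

Overall K2CO3 balance (none leaves overhead): K2CO3 in fresh feed = K2CO3 in product, i.e. 1480×0.133 = (1−0.616)·S8·0.430.
S8 = 196.84/(0.430×0.384) = 1192.1 g/s.

1192 g/s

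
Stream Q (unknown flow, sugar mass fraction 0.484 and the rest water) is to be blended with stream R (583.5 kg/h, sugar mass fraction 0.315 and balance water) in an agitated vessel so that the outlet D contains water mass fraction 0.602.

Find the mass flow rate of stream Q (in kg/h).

563.1 kg/h

Let Q be the unknown flow. Total out = 583.5 + Q.
water balance: 399.7 + 0.516·Q = 0.602·(583.5 + Q)
(0.516 − 0.602)·Q = 0.602×583.5 − 399.7 = -48.431
Q = -48.431 / -0.086 = 563.15 kg/h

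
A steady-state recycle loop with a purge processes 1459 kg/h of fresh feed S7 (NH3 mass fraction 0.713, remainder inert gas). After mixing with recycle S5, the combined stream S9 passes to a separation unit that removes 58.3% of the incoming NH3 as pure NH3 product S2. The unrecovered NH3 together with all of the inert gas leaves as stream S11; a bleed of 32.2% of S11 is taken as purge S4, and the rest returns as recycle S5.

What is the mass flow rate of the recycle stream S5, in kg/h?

inert gas enters only via S7 and leaves only via the purge: 1459×0.287 = 0.322×(inert gas in S11), and the separation unit passes all inert gas, so inert gas in S9 = inert gas in S11 = 1300.4 kg/h.
NH3 in S9: m_A = 1459×0.713 + (1−0.322)·(1−0.583)·m_A, so m_A = 1040.3/0.7173 = 1450.3 kg/h.
S11 = (1−0.583)×1450.3 + 1300.4 = 1905.2 kg/h.
Recycle S5 = (1−0.322)×1905.2 = 1291.7 kg/h.

1292 kg/h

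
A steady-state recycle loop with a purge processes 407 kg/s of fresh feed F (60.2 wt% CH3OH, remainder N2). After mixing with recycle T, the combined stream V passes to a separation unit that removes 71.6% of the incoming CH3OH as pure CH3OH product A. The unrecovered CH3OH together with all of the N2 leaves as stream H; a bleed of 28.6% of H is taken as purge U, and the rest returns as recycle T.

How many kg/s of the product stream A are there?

220.1 kg/s

CH3OH in V: m_A = 407×0.602 + (1−0.286)·(1−0.716)·m_A, so m_A = 245.01/0.7972 = 307.33 kg/s.
Product A = 0.716×307.33 = 220.05 kg/s.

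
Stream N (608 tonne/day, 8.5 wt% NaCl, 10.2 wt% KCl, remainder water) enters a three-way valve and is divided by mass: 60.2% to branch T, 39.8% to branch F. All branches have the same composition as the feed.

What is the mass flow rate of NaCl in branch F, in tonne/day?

Branch F total = 0.398×608 = 241.98 tonne/day.
NaCl in F = 0.085×241.98 = 20.569 tonne/day.

20.57 tonne/day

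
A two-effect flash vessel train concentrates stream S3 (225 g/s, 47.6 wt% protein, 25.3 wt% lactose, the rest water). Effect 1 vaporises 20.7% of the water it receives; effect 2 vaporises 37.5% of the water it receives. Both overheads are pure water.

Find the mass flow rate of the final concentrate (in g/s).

194.2 g/s

water in feed = 225×0.271 = 60.975 g/s.
After stage 1: water left = (1−0.207)×60.975 = 48.353; stream total = 212.38 g/s.
After stage 2: water left = (1−0.375)×48.353 = 30.221; final concentrate = 194.25 g/s.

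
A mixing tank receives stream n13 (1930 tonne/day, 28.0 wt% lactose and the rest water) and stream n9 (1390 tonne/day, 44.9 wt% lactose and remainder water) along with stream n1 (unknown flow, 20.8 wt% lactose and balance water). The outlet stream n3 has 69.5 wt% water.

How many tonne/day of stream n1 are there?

1566 tonne/day

Let n1 be the unknown flow. Total out = 3320 + n1.
water balance: 2155.5 + 0.792·n1 = 0.695·(3320 + n1)
(0.792 − 0.695)·n1 = 0.695×3320 − 2155.5 = 151.91
n1 = 151.91 / 0.097 = 1566.1 tonne/day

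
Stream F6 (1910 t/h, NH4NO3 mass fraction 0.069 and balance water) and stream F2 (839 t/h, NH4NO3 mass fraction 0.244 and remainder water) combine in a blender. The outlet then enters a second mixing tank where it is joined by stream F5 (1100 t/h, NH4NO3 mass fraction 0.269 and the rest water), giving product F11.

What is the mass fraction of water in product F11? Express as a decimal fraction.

Overall, product flow = 3849 t/h.
water in = 1910×0.931 + 839×0.756 + 1100×0.731 = 3216.6 t/h.
water fraction in F11 = 0.836.

0.836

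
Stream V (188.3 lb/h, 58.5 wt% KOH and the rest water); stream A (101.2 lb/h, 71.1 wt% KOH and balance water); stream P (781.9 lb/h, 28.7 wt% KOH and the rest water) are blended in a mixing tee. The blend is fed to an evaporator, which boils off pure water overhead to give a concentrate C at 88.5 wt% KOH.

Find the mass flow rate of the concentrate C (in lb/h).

459.3 lb/h

KOH entering = 188.3×0.585 + 101.2×0.711 + 781.9×0.287 = 406.51 lb/h.
All KOH reports to C, so C = 406.51/0.885 = 459.34 lb/h.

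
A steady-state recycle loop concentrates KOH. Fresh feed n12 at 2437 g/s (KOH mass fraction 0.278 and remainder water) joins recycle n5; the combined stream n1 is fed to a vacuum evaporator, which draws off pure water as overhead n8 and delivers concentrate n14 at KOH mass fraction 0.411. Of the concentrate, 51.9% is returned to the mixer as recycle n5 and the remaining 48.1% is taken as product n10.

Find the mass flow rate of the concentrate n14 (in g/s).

Overall KOH balance (none leaves overhead): KOH in fresh feed = KOH in product, i.e. 2437×0.278 = (1−0.519)·n14·0.411.
n14 = 677.49/(0.411×0.481) = 3427 g/s.

3427 g/s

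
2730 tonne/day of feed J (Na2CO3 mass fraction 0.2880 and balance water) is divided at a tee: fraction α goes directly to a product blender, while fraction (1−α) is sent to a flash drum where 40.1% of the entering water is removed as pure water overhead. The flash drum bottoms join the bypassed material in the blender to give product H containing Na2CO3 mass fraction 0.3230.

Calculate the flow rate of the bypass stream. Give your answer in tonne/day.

1694 tonne/day

All 2730×0.288 = 786.24 tonne/day of Na2CO3 reaches H, so H = 786.24/0.323 = 2434.2 tonne/day and vapour = 295.82 tonne/day.
The evaporator receives (1−α)·2730 of feed at 0.712 water and removes 0.401 of that water:
0.401×0.712×(1−α)×2730 = 295.82
(1−α) = 295.82/779.45 = 0.3795;  α = 0.6205.
Bypass flow = 0.6205×2730 = 1693.9 tonne/day.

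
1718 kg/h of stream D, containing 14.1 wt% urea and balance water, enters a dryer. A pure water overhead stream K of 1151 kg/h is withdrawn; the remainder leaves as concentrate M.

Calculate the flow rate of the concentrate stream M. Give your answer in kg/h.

Concentrate = 1718 − 1151 = 567 kg/h.

567 kg/h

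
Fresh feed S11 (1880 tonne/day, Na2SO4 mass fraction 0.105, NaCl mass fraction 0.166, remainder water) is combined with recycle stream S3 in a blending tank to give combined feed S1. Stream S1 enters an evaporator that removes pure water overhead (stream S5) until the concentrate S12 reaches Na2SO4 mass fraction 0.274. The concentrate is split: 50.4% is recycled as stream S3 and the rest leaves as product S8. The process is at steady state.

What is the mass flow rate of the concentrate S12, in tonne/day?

1452 tonne/day

Overall Na2SO4 balance (none leaves overhead): Na2SO4 in fresh feed = Na2SO4 in product, i.e. 1880×0.105 = (1−0.504)·S12·0.274.
S12 = 197.4/(0.274×0.496) = 1452.5 tonne/day.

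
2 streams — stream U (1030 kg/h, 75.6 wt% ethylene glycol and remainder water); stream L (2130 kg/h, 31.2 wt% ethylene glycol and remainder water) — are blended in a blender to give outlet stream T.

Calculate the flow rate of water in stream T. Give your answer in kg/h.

water out = water in = 1030×0.244 + 2130×0.688 = 1716.8 kg/h.

1717 kg/h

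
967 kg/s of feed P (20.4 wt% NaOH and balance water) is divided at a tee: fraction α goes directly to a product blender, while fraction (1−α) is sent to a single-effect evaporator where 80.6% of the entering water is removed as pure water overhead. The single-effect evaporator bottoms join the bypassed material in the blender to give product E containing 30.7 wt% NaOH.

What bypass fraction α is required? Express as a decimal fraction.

0.477

All 967×0.204 = 197.27 kg/s of NaOH reaches E, so E = 197.27/0.307 = 642.57 kg/s and vapour = 324.43 kg/s.
The evaporator receives (1−α)·967 of feed at 0.796 water and removes 0.806 of that water:
0.806×0.796×(1−α)×967 = 324.43
(1−α) = 324.43/620.4 = 0.5229;  α = 0.4771.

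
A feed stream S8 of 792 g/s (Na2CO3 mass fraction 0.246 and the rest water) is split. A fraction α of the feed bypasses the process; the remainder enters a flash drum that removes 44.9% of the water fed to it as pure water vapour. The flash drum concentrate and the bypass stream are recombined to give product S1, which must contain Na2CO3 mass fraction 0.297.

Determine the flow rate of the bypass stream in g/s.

390.3 g/s

All 792×0.246 = 194.83 g/s of Na2CO3 reaches S1, so S1 = 194.83/0.297 = 656 g/s and vapour = 136 g/s.
The evaporator receives (1−α)·792 of feed at 0.754 water and removes 0.449 of that water:
0.449×0.754×(1−α)×792 = 136
(1−α) = 136/268.13 = 0.5072;  α = 0.4928.
Bypass flow = 0.4928×792 = 390.28 g/s.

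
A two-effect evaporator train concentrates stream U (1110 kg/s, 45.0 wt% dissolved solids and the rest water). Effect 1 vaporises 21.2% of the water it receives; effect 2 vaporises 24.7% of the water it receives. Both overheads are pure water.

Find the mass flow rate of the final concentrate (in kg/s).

861.7 kg/s

water in feed = 1110×0.550 = 610.5 kg/s.
After stage 1: water left = (1−0.212)×610.5 = 481.07; stream total = 980.57 kg/s.
After stage 2: water left = (1−0.247)×481.07 = 362.25; final concentrate = 861.75 kg/s.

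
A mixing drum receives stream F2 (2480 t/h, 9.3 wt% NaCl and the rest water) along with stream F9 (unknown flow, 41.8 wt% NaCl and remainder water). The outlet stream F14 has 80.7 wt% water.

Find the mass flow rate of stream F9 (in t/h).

Let F9 be the unknown flow. Total out = 2480 + F9.
water balance: 2249.4 + 0.582·F9 = 0.807·(2480 + F9)
(0.582 − 0.807)·F9 = 0.807×2480 − 2249.4 = -248
F9 = -248 / -0.225 = 1102.2 t/h

1102 t/h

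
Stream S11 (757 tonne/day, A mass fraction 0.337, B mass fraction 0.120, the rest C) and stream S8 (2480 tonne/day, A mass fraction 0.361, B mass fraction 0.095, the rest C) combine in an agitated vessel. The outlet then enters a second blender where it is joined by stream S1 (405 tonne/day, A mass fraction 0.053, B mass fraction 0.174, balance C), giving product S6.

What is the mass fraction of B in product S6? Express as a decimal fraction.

Overall, product flow = 3642 tonne/day.
B in = 757×0.120 + 2480×0.095 + 405×0.174 = 396.91 tonne/day.
B fraction in S6 = 0.109.

0.109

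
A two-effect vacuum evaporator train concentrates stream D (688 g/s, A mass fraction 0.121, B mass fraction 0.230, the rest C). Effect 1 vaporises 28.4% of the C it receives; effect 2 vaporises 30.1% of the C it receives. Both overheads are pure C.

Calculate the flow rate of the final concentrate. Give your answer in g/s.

C in feed = 688×0.649 = 446.51 g/s.
After stage 1: C left = (1−0.284)×446.51 = 319.7; stream total = 561.19 g/s.
After stage 2: C left = (1−0.301)×319.7 = 223.47; final concentrate = 464.96 g/s.

465 g/s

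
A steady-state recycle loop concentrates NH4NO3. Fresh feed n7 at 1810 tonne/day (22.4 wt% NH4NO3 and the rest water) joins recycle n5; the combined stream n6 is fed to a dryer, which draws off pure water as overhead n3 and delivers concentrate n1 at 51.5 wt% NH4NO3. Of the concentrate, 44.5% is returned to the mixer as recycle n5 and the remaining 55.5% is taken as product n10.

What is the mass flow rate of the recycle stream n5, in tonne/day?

Overall NH4NO3 balance (none leaves overhead): NH4NO3 in fresh feed = NH4NO3 in product, i.e. 1810×0.224 = (1−0.445)·n1·0.515.
n1 = 405.44/(0.515×0.555) = 1418.5 tonne/day.
Recycle n5 = 0.445×1418.5 = 631.23 tonne/day.

631.2 tonne/day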